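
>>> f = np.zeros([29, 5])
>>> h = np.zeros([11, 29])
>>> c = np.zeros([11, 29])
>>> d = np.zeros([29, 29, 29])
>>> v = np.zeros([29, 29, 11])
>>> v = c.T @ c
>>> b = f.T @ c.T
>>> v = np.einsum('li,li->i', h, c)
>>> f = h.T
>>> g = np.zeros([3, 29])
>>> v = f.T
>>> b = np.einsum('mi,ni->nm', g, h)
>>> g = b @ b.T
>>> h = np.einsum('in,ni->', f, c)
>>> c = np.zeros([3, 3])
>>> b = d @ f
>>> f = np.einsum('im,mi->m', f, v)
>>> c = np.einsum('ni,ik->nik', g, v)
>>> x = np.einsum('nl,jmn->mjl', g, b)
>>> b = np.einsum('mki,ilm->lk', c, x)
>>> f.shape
(11,)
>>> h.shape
()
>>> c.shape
(11, 11, 29)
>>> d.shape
(29, 29, 29)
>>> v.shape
(11, 29)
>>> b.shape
(29, 11)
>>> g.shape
(11, 11)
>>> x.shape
(29, 29, 11)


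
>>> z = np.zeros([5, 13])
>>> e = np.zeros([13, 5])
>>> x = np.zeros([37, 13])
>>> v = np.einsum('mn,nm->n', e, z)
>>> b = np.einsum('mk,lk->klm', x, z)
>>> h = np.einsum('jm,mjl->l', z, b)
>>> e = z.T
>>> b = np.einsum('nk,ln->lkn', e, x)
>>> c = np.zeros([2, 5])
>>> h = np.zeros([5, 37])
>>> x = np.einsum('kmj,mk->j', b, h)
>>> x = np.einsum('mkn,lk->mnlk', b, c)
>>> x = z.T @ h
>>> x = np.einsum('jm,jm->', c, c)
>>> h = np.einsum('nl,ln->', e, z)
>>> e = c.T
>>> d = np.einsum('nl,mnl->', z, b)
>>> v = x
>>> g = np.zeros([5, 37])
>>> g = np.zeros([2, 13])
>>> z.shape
(5, 13)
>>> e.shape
(5, 2)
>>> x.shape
()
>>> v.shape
()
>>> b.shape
(37, 5, 13)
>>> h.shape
()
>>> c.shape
(2, 5)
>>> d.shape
()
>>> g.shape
(2, 13)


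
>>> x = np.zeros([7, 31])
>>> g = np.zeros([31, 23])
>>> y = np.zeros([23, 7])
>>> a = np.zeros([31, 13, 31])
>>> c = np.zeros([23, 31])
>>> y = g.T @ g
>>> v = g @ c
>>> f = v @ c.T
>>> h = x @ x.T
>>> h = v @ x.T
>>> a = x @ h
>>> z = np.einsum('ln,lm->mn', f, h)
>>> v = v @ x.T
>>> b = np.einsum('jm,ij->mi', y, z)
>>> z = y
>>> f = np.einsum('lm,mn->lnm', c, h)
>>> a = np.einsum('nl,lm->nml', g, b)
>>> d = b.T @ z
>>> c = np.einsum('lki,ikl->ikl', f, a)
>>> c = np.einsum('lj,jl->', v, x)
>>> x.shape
(7, 31)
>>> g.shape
(31, 23)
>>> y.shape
(23, 23)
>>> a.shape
(31, 7, 23)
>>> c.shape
()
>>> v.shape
(31, 7)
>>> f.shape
(23, 7, 31)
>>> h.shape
(31, 7)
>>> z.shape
(23, 23)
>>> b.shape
(23, 7)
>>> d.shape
(7, 23)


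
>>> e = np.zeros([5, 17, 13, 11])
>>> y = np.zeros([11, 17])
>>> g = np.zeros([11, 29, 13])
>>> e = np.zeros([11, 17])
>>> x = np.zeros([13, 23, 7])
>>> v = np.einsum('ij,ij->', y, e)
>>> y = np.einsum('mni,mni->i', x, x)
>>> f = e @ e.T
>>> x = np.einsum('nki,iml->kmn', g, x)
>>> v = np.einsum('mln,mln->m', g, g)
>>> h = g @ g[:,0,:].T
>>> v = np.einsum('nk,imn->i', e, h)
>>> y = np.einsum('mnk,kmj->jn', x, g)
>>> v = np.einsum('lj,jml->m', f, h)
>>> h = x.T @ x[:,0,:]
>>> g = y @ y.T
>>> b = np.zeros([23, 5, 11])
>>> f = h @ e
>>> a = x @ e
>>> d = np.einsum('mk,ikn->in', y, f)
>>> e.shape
(11, 17)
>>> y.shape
(13, 23)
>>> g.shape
(13, 13)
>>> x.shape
(29, 23, 11)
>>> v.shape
(29,)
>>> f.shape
(11, 23, 17)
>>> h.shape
(11, 23, 11)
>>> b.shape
(23, 5, 11)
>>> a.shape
(29, 23, 17)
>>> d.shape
(11, 17)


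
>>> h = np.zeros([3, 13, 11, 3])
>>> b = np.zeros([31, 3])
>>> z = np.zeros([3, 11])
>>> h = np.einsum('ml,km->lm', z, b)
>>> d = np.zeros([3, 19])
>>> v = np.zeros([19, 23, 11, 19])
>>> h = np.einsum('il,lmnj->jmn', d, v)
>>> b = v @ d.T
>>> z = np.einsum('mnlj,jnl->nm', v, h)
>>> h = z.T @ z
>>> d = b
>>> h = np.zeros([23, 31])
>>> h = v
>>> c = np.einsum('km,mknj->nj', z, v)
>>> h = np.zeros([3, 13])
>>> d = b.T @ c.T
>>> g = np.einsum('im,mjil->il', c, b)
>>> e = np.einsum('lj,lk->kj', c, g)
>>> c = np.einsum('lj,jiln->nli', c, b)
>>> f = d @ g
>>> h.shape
(3, 13)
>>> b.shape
(19, 23, 11, 3)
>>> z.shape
(23, 19)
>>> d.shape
(3, 11, 23, 11)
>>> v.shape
(19, 23, 11, 19)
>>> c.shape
(3, 11, 23)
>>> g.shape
(11, 3)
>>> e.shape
(3, 19)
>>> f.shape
(3, 11, 23, 3)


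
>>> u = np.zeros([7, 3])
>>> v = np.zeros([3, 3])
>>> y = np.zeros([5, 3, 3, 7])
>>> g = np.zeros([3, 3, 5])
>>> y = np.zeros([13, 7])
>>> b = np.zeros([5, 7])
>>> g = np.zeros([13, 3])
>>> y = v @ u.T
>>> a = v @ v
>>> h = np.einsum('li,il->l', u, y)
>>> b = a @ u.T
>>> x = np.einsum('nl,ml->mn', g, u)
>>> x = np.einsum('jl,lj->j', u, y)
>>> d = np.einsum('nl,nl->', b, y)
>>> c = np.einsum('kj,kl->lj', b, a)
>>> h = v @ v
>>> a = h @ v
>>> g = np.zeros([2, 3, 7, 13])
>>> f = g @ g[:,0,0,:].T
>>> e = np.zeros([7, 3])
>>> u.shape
(7, 3)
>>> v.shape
(3, 3)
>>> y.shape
(3, 7)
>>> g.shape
(2, 3, 7, 13)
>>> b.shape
(3, 7)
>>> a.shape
(3, 3)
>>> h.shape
(3, 3)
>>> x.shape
(7,)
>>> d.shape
()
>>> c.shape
(3, 7)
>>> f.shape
(2, 3, 7, 2)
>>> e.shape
(7, 3)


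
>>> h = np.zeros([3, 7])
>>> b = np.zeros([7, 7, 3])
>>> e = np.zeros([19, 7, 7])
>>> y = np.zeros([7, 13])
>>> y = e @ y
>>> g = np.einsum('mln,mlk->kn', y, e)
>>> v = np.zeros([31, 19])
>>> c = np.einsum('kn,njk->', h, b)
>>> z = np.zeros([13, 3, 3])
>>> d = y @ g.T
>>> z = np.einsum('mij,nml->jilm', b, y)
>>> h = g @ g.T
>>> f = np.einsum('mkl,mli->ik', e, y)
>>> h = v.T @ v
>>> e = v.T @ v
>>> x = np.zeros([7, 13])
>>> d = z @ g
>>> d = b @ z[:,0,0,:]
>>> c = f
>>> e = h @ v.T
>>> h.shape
(19, 19)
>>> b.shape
(7, 7, 3)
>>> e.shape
(19, 31)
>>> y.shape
(19, 7, 13)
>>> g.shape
(7, 13)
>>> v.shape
(31, 19)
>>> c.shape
(13, 7)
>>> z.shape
(3, 7, 13, 7)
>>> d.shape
(7, 7, 7)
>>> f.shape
(13, 7)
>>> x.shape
(7, 13)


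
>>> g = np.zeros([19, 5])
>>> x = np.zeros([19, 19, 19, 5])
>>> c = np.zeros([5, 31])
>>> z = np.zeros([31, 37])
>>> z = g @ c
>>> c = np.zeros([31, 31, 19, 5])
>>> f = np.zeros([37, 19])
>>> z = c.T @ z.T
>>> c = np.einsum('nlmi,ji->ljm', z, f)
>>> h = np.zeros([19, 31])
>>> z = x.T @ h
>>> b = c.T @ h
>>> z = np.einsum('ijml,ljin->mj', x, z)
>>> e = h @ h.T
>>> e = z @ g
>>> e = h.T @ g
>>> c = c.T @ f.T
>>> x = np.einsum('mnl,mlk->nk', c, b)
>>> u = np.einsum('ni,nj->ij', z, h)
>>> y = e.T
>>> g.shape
(19, 5)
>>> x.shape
(37, 31)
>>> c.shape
(31, 37, 37)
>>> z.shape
(19, 19)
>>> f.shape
(37, 19)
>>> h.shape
(19, 31)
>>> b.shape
(31, 37, 31)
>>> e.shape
(31, 5)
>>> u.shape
(19, 31)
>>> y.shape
(5, 31)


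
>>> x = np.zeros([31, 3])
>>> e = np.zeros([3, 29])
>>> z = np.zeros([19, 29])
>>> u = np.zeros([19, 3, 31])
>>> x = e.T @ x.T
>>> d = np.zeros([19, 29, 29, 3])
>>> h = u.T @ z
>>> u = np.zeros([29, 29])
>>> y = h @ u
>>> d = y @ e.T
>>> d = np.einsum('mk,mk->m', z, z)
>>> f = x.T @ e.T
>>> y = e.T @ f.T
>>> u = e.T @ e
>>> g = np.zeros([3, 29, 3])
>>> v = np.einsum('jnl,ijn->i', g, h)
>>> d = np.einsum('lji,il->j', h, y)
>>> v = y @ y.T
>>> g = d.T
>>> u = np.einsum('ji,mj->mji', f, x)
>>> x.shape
(29, 31)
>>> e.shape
(3, 29)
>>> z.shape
(19, 29)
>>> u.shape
(29, 31, 3)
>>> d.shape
(3,)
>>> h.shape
(31, 3, 29)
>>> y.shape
(29, 31)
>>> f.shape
(31, 3)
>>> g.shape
(3,)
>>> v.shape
(29, 29)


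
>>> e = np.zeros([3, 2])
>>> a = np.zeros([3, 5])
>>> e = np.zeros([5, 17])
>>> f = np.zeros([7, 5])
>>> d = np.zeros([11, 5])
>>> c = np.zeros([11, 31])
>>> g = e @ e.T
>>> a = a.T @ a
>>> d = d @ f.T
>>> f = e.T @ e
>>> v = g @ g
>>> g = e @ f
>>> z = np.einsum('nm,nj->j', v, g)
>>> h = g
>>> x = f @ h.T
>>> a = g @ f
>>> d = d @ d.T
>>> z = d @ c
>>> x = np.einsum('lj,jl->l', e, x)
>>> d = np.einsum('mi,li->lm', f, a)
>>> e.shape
(5, 17)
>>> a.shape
(5, 17)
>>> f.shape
(17, 17)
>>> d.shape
(5, 17)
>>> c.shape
(11, 31)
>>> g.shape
(5, 17)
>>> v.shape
(5, 5)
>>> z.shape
(11, 31)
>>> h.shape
(5, 17)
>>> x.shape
(5,)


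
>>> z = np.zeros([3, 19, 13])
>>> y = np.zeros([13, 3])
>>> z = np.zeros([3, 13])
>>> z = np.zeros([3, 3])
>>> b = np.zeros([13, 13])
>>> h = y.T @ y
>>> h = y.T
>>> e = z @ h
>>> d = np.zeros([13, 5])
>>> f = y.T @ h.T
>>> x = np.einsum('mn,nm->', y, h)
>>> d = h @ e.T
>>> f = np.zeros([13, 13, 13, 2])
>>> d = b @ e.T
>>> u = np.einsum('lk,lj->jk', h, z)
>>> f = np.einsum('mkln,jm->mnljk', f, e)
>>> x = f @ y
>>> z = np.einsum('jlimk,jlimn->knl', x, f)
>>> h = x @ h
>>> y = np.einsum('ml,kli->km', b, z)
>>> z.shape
(3, 13, 2)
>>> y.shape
(3, 13)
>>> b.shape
(13, 13)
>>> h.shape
(13, 2, 13, 3, 13)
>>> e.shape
(3, 13)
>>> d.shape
(13, 3)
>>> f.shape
(13, 2, 13, 3, 13)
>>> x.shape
(13, 2, 13, 3, 3)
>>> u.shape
(3, 13)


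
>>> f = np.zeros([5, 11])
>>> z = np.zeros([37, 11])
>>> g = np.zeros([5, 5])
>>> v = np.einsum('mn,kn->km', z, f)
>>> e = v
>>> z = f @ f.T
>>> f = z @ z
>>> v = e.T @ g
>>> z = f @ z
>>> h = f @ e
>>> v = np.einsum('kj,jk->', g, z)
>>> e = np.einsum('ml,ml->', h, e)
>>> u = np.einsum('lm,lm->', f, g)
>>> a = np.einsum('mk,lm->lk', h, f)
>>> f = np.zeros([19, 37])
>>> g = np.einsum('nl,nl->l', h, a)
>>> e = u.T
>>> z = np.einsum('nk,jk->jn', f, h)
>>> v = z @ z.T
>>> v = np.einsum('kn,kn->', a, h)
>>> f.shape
(19, 37)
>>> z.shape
(5, 19)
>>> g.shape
(37,)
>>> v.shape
()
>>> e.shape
()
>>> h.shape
(5, 37)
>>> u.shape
()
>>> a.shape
(5, 37)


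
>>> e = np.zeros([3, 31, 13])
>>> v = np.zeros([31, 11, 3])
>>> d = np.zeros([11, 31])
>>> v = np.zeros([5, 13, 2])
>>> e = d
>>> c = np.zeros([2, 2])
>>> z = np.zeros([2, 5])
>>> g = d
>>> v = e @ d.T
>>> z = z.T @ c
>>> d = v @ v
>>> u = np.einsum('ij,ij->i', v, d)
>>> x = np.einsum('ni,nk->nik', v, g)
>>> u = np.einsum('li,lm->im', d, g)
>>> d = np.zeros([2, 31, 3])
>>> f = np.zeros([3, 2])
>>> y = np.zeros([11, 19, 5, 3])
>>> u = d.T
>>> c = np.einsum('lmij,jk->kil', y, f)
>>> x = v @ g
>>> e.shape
(11, 31)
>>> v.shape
(11, 11)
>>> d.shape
(2, 31, 3)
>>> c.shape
(2, 5, 11)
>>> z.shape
(5, 2)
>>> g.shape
(11, 31)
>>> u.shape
(3, 31, 2)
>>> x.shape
(11, 31)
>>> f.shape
(3, 2)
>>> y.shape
(11, 19, 5, 3)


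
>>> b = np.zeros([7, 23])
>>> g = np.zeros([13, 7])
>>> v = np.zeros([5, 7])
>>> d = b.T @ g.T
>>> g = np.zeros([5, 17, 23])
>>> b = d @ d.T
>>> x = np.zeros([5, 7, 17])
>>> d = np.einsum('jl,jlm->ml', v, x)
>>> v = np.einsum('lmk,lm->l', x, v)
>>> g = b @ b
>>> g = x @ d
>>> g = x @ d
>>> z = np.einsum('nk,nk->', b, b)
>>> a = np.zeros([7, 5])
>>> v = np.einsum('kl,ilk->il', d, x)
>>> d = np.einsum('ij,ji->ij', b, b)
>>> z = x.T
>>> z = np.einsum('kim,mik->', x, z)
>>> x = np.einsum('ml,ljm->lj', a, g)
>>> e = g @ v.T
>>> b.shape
(23, 23)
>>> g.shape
(5, 7, 7)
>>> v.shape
(5, 7)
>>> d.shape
(23, 23)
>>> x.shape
(5, 7)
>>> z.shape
()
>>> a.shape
(7, 5)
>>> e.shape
(5, 7, 5)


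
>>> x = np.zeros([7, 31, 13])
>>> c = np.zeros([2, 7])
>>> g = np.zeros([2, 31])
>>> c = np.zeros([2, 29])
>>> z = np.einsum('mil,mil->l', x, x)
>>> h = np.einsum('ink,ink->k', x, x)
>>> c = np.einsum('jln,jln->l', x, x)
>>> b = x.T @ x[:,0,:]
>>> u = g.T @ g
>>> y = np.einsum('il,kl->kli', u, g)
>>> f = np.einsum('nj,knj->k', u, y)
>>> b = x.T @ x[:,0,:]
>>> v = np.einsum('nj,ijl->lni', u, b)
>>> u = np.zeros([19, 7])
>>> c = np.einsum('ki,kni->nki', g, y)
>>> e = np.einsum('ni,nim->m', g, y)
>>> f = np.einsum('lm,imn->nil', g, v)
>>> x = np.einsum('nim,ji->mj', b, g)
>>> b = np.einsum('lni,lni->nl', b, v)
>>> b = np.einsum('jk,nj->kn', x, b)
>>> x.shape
(13, 2)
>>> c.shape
(31, 2, 31)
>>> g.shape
(2, 31)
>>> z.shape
(13,)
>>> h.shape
(13,)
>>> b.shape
(2, 31)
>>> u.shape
(19, 7)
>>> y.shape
(2, 31, 31)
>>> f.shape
(13, 13, 2)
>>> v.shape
(13, 31, 13)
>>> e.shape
(31,)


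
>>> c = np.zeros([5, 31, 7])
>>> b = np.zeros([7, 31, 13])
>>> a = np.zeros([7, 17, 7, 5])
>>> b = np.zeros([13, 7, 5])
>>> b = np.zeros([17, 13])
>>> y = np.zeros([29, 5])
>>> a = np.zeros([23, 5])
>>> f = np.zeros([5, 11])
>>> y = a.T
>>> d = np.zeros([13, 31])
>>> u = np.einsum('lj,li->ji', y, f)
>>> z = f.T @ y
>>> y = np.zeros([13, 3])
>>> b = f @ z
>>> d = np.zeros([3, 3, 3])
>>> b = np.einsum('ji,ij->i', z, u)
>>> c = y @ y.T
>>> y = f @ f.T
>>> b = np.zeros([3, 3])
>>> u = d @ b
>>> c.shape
(13, 13)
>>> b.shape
(3, 3)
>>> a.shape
(23, 5)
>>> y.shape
(5, 5)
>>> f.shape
(5, 11)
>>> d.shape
(3, 3, 3)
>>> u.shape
(3, 3, 3)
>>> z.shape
(11, 23)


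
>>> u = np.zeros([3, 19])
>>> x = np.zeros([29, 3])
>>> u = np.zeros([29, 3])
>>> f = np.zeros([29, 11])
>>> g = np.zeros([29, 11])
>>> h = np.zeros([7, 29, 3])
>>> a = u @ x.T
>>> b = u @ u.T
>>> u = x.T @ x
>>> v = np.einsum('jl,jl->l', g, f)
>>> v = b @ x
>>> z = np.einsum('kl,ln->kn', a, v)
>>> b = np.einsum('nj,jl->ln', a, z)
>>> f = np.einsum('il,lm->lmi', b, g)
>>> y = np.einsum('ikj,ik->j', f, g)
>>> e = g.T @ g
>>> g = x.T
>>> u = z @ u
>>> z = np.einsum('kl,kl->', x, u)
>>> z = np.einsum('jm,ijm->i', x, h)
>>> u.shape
(29, 3)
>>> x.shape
(29, 3)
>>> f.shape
(29, 11, 3)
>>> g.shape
(3, 29)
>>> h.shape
(7, 29, 3)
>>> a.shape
(29, 29)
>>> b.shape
(3, 29)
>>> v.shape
(29, 3)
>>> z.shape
(7,)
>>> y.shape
(3,)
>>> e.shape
(11, 11)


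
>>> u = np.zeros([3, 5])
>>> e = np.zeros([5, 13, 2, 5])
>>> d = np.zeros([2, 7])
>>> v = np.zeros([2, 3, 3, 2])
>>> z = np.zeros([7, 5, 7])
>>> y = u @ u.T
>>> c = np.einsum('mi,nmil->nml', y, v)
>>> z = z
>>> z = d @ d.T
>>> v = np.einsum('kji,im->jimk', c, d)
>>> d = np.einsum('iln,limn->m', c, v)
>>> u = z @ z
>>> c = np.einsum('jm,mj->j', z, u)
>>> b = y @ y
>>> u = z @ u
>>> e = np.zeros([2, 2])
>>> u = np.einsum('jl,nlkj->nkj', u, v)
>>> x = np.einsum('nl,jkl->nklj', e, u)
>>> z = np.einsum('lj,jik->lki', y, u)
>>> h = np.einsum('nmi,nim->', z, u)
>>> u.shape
(3, 7, 2)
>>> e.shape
(2, 2)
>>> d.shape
(7,)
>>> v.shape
(3, 2, 7, 2)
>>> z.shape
(3, 2, 7)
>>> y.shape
(3, 3)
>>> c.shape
(2,)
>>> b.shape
(3, 3)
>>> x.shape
(2, 7, 2, 3)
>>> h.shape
()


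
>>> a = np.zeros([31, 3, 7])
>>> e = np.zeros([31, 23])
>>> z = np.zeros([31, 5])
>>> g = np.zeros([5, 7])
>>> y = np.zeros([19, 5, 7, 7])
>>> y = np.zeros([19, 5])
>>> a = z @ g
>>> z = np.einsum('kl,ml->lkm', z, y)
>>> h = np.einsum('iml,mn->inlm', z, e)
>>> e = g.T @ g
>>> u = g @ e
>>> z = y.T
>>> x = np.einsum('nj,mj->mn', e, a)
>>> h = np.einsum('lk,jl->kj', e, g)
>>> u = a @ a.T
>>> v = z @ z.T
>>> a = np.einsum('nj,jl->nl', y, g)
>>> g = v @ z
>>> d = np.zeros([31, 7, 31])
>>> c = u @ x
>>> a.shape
(19, 7)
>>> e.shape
(7, 7)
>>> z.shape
(5, 19)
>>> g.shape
(5, 19)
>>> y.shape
(19, 5)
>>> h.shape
(7, 5)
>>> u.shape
(31, 31)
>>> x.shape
(31, 7)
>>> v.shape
(5, 5)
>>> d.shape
(31, 7, 31)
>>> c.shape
(31, 7)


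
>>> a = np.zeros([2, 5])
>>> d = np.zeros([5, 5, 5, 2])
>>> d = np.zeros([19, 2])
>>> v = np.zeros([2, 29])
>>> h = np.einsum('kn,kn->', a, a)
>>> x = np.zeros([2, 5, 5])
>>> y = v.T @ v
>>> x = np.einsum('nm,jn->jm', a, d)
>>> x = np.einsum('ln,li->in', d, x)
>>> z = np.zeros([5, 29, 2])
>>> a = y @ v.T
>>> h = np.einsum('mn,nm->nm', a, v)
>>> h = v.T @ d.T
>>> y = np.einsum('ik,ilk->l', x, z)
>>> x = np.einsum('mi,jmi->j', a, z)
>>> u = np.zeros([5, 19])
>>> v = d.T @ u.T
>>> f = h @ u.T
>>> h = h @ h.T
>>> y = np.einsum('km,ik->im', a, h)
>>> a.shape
(29, 2)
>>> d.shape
(19, 2)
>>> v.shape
(2, 5)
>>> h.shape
(29, 29)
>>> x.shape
(5,)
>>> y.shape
(29, 2)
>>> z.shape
(5, 29, 2)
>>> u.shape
(5, 19)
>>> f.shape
(29, 5)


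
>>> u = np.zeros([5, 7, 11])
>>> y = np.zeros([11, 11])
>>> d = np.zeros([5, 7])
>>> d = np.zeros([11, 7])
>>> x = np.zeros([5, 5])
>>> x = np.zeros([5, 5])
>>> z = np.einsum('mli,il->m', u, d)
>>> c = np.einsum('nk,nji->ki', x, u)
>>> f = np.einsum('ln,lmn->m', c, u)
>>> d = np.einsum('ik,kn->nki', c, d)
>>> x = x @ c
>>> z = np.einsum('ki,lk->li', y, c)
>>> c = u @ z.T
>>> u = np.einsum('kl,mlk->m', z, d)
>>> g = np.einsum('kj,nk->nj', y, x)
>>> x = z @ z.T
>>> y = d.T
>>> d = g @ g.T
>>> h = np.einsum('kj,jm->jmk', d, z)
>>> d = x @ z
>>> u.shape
(7,)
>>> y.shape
(5, 11, 7)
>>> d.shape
(5, 11)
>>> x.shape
(5, 5)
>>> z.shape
(5, 11)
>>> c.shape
(5, 7, 5)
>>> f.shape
(7,)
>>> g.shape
(5, 11)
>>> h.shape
(5, 11, 5)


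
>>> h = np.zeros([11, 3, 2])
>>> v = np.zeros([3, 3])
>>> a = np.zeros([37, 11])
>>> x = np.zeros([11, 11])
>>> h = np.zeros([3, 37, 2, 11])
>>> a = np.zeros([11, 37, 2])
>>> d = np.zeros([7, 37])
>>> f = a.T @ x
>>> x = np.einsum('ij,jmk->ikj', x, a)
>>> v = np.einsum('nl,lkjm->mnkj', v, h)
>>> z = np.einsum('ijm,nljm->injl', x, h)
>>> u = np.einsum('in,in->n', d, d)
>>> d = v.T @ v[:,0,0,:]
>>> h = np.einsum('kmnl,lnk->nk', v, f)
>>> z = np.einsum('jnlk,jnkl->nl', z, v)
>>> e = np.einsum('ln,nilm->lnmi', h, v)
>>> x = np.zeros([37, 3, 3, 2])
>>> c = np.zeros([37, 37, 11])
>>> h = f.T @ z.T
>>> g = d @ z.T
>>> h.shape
(11, 37, 3)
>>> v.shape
(11, 3, 37, 2)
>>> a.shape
(11, 37, 2)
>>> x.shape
(37, 3, 3, 2)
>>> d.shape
(2, 37, 3, 2)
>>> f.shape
(2, 37, 11)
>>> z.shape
(3, 2)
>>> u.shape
(37,)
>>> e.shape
(37, 11, 2, 3)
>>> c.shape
(37, 37, 11)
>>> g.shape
(2, 37, 3, 3)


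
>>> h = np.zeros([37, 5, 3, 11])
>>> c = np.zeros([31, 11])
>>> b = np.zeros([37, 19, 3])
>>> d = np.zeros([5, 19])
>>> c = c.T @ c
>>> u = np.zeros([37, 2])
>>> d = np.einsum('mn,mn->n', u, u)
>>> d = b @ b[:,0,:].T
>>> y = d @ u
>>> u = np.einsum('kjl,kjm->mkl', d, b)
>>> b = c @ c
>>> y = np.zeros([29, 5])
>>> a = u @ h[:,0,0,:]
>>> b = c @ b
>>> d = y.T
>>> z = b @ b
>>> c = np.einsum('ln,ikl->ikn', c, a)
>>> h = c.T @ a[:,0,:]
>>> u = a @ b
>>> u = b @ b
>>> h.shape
(11, 37, 11)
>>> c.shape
(3, 37, 11)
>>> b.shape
(11, 11)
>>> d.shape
(5, 29)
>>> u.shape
(11, 11)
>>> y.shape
(29, 5)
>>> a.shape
(3, 37, 11)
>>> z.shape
(11, 11)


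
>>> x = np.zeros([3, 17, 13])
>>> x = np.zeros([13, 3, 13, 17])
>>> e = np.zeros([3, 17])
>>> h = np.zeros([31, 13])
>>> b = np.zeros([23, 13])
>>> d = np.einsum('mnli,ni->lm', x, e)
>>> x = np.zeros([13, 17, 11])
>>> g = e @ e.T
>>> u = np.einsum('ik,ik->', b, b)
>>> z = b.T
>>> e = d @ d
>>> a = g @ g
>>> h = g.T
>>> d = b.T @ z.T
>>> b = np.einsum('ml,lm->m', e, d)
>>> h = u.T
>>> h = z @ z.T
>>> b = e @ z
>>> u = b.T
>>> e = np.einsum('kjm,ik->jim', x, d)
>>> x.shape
(13, 17, 11)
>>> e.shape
(17, 13, 11)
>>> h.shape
(13, 13)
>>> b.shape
(13, 23)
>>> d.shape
(13, 13)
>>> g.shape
(3, 3)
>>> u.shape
(23, 13)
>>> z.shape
(13, 23)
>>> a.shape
(3, 3)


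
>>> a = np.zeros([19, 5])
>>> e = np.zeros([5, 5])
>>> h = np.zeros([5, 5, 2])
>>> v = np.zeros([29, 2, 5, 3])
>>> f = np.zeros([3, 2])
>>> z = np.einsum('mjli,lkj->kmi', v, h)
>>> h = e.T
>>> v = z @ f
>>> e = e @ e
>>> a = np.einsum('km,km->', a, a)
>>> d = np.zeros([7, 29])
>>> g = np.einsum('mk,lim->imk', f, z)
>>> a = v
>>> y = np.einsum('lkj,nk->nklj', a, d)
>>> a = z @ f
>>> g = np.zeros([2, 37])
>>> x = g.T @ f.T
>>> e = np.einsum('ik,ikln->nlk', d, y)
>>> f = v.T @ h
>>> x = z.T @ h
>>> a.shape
(5, 29, 2)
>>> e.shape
(2, 5, 29)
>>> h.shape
(5, 5)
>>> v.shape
(5, 29, 2)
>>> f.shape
(2, 29, 5)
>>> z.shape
(5, 29, 3)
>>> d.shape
(7, 29)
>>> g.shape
(2, 37)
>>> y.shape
(7, 29, 5, 2)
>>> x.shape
(3, 29, 5)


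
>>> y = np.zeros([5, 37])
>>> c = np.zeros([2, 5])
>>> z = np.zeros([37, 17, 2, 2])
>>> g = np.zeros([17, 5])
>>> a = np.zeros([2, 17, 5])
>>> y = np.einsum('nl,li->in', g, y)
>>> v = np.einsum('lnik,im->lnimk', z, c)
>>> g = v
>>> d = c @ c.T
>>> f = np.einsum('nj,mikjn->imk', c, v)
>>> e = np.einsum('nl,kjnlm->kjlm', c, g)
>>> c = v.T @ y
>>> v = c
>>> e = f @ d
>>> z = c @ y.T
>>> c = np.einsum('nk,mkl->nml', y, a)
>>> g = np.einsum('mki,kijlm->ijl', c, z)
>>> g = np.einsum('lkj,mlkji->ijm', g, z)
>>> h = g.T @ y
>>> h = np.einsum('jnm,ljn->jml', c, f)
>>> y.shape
(37, 17)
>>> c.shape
(37, 2, 5)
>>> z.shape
(2, 5, 2, 17, 37)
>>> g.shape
(37, 17, 2)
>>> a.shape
(2, 17, 5)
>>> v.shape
(2, 5, 2, 17, 17)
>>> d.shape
(2, 2)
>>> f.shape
(17, 37, 2)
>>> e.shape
(17, 37, 2)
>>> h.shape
(37, 5, 17)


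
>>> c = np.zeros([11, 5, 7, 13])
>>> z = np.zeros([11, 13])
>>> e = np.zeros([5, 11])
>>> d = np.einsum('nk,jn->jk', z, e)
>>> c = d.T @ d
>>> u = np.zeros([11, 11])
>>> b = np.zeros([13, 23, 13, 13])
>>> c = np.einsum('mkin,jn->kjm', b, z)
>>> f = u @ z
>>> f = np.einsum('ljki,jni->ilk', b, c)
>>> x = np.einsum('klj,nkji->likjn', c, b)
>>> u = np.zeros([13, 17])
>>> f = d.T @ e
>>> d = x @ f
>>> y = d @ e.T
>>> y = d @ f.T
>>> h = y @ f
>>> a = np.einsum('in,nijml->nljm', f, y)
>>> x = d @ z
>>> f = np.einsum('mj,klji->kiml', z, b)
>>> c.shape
(23, 11, 13)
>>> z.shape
(11, 13)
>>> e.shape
(5, 11)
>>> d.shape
(11, 13, 23, 13, 11)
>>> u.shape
(13, 17)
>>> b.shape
(13, 23, 13, 13)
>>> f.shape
(13, 13, 11, 23)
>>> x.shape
(11, 13, 23, 13, 13)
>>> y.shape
(11, 13, 23, 13, 13)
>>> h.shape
(11, 13, 23, 13, 11)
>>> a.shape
(11, 13, 23, 13)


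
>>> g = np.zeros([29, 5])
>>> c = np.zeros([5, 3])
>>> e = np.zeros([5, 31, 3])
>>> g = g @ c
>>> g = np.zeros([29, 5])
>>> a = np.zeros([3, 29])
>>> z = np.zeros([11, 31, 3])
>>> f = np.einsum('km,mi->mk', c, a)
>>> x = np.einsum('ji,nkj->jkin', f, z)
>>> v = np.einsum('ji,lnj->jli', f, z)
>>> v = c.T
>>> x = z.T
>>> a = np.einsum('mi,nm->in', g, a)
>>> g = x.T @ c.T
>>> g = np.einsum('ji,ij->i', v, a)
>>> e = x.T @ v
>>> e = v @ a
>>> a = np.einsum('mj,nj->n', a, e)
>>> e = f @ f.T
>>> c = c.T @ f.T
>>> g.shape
(5,)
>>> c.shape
(3, 3)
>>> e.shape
(3, 3)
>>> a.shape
(3,)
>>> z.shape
(11, 31, 3)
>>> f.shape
(3, 5)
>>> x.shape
(3, 31, 11)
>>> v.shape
(3, 5)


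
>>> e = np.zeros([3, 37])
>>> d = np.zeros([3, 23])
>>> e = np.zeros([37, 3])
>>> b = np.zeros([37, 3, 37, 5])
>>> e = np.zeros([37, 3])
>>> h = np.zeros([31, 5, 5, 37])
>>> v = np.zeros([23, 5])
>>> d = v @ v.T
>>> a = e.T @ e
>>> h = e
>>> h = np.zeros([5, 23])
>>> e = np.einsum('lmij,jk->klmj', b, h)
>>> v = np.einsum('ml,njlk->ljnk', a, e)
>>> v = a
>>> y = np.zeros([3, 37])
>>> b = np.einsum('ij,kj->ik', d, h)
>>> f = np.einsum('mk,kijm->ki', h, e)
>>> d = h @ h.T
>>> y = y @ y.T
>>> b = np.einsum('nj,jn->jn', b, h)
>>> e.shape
(23, 37, 3, 5)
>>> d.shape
(5, 5)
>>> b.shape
(5, 23)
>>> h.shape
(5, 23)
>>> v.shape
(3, 3)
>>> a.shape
(3, 3)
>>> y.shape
(3, 3)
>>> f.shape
(23, 37)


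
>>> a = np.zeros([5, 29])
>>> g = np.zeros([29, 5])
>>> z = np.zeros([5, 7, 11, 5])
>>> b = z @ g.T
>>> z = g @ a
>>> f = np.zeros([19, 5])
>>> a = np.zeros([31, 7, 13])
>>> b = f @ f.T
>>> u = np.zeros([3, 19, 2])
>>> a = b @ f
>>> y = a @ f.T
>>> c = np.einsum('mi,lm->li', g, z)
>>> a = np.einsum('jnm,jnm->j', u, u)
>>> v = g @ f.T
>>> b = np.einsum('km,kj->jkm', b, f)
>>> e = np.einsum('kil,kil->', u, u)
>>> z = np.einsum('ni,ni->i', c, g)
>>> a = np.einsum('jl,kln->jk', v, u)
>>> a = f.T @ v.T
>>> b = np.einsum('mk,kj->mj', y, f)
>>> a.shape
(5, 29)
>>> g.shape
(29, 5)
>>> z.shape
(5,)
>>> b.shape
(19, 5)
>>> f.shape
(19, 5)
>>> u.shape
(3, 19, 2)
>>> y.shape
(19, 19)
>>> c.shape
(29, 5)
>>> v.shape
(29, 19)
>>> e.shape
()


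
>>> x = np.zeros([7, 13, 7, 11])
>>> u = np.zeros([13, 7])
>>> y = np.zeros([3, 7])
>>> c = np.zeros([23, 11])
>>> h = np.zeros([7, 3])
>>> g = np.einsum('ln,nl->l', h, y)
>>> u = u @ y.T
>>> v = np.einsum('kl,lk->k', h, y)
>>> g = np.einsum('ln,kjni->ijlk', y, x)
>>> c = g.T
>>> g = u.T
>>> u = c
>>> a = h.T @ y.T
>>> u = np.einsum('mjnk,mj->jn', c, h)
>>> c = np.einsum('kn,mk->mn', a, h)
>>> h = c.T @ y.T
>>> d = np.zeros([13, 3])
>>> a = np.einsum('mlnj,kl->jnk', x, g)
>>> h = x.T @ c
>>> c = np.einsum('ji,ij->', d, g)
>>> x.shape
(7, 13, 7, 11)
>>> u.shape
(3, 13)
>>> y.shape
(3, 7)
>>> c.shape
()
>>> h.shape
(11, 7, 13, 3)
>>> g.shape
(3, 13)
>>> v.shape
(7,)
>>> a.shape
(11, 7, 3)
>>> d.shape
(13, 3)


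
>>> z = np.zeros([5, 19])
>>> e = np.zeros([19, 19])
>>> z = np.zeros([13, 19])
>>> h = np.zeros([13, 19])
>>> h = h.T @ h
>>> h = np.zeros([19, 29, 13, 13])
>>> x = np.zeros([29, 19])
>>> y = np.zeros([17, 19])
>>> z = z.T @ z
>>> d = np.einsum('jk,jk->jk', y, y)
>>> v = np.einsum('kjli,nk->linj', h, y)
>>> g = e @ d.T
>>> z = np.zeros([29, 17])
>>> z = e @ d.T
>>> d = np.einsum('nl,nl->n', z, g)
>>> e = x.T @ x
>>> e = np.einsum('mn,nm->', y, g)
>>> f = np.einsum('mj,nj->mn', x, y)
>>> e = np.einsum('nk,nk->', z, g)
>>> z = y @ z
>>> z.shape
(17, 17)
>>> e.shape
()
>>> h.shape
(19, 29, 13, 13)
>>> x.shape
(29, 19)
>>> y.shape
(17, 19)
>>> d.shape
(19,)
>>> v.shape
(13, 13, 17, 29)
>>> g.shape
(19, 17)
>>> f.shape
(29, 17)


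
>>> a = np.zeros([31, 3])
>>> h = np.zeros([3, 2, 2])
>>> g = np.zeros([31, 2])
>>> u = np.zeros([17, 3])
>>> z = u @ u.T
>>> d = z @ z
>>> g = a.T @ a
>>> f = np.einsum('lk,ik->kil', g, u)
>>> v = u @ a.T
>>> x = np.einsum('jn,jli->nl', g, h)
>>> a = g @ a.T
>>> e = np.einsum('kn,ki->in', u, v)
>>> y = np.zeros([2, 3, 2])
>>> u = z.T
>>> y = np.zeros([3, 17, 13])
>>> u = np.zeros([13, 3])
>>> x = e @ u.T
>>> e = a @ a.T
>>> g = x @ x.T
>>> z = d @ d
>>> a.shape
(3, 31)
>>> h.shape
(3, 2, 2)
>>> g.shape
(31, 31)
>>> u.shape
(13, 3)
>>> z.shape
(17, 17)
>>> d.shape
(17, 17)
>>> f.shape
(3, 17, 3)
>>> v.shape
(17, 31)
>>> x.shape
(31, 13)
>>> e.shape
(3, 3)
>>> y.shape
(3, 17, 13)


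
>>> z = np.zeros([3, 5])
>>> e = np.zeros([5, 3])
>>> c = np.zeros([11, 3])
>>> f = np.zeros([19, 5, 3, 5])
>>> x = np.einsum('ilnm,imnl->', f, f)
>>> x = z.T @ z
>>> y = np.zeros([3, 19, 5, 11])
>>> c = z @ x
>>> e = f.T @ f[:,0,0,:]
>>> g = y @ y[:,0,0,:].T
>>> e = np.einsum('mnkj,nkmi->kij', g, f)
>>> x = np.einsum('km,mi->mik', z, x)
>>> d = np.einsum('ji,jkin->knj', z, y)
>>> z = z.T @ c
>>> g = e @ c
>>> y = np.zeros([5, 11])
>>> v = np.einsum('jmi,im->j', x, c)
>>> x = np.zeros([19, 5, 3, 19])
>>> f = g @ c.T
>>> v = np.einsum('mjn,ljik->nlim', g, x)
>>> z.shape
(5, 5)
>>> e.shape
(5, 5, 3)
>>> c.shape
(3, 5)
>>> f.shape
(5, 5, 3)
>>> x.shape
(19, 5, 3, 19)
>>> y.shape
(5, 11)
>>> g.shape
(5, 5, 5)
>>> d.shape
(19, 11, 3)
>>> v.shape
(5, 19, 3, 5)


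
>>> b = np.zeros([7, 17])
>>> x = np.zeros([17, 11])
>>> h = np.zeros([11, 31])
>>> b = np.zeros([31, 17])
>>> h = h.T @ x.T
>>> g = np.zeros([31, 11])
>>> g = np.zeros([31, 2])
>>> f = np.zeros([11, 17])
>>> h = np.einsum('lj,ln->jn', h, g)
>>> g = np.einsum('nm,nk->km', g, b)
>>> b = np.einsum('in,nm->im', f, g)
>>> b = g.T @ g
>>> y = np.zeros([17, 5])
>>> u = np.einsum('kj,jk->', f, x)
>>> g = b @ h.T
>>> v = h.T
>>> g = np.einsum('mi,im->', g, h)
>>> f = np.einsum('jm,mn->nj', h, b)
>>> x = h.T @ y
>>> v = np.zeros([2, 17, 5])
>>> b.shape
(2, 2)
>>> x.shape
(2, 5)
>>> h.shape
(17, 2)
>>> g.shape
()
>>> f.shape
(2, 17)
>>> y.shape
(17, 5)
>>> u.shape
()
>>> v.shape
(2, 17, 5)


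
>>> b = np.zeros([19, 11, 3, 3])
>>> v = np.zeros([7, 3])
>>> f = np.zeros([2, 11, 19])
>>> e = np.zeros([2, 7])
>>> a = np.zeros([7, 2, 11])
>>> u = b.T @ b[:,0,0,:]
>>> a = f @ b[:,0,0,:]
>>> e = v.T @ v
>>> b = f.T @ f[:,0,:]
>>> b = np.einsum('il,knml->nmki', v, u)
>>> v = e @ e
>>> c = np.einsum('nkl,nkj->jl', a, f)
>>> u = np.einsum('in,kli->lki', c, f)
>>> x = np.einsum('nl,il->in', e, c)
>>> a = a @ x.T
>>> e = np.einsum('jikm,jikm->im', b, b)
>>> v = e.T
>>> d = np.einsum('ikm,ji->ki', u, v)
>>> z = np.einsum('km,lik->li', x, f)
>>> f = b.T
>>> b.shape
(3, 11, 3, 7)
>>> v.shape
(7, 11)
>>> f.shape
(7, 3, 11, 3)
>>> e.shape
(11, 7)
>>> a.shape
(2, 11, 19)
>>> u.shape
(11, 2, 19)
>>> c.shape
(19, 3)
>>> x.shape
(19, 3)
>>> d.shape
(2, 11)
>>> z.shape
(2, 11)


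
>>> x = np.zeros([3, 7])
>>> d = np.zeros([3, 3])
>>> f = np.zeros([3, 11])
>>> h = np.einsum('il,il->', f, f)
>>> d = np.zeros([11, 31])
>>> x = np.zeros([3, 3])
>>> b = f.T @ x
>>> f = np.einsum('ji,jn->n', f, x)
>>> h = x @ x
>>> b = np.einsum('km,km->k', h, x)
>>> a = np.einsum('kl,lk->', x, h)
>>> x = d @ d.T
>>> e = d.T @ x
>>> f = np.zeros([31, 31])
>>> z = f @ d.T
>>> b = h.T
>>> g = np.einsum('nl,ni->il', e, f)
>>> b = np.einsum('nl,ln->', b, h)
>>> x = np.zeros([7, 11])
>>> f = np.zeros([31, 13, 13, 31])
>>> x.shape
(7, 11)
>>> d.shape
(11, 31)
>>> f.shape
(31, 13, 13, 31)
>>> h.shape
(3, 3)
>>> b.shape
()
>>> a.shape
()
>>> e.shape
(31, 11)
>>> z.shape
(31, 11)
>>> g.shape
(31, 11)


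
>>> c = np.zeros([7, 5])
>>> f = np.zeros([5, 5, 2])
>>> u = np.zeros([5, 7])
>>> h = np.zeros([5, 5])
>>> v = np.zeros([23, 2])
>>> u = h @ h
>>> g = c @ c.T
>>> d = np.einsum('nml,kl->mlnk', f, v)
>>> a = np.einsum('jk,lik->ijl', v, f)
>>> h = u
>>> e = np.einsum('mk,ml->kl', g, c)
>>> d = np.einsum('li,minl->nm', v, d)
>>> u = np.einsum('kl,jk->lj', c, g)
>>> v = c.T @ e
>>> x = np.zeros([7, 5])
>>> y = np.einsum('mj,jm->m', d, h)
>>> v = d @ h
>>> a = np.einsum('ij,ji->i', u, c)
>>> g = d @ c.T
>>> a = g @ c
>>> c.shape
(7, 5)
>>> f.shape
(5, 5, 2)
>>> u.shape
(5, 7)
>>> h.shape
(5, 5)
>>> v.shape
(5, 5)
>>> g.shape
(5, 7)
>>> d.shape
(5, 5)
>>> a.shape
(5, 5)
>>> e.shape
(7, 5)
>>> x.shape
(7, 5)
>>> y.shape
(5,)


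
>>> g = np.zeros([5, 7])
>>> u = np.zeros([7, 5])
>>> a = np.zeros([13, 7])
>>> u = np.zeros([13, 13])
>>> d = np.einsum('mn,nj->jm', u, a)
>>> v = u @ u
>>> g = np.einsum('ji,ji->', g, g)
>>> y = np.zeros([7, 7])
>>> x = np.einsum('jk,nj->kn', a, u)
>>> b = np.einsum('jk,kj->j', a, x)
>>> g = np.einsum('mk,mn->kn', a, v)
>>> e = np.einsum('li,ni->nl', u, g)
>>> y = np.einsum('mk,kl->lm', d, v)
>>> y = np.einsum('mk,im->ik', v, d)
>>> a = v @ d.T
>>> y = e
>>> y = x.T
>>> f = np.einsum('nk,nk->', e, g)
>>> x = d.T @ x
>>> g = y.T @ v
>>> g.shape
(7, 13)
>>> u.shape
(13, 13)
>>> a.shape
(13, 7)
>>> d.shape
(7, 13)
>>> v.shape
(13, 13)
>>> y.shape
(13, 7)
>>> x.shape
(13, 13)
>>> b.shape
(13,)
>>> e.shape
(7, 13)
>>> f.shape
()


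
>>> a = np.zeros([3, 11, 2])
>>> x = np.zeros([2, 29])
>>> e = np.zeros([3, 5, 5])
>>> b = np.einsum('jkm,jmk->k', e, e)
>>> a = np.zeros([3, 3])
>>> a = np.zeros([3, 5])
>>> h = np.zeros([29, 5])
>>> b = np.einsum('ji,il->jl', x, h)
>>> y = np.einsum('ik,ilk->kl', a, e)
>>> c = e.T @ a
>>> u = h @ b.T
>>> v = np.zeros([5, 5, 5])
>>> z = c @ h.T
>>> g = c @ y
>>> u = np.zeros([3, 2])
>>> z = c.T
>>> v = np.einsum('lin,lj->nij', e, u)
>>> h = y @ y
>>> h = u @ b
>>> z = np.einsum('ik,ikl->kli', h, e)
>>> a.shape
(3, 5)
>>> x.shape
(2, 29)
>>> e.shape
(3, 5, 5)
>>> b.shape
(2, 5)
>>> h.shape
(3, 5)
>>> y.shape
(5, 5)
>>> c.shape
(5, 5, 5)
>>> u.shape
(3, 2)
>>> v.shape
(5, 5, 2)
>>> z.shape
(5, 5, 3)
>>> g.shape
(5, 5, 5)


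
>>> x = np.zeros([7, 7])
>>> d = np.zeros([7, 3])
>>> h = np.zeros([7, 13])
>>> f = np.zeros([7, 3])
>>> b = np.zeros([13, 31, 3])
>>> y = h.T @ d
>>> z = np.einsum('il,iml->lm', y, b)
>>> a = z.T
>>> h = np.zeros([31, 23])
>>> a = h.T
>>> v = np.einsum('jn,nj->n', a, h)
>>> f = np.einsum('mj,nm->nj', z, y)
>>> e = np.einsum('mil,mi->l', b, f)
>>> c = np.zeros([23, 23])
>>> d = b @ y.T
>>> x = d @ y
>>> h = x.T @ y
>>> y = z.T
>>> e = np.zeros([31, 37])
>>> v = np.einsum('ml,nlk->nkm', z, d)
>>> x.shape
(13, 31, 3)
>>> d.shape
(13, 31, 13)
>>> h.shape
(3, 31, 3)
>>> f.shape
(13, 31)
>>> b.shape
(13, 31, 3)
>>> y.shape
(31, 3)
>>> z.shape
(3, 31)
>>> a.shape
(23, 31)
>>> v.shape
(13, 13, 3)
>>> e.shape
(31, 37)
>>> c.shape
(23, 23)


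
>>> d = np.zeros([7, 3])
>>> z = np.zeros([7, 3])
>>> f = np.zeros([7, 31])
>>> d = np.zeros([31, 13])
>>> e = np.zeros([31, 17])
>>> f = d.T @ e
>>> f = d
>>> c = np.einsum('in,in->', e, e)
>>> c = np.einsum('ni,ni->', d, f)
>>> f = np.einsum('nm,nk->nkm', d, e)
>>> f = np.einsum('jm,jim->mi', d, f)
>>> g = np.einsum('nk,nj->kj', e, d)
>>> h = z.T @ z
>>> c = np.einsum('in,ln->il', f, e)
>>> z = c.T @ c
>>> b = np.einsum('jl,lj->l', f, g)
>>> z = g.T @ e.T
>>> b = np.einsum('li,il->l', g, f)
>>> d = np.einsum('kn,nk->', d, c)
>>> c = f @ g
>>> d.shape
()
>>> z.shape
(13, 31)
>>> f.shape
(13, 17)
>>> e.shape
(31, 17)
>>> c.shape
(13, 13)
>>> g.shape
(17, 13)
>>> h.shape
(3, 3)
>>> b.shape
(17,)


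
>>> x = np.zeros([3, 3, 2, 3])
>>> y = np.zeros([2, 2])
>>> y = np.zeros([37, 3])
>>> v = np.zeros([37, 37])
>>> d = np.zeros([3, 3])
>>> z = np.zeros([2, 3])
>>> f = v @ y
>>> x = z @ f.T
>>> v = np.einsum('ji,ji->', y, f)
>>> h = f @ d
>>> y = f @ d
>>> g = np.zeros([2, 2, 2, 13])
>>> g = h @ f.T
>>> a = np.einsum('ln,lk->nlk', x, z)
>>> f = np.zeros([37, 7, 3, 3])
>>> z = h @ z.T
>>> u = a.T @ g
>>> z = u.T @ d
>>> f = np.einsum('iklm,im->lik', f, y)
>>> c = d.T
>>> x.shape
(2, 37)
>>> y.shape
(37, 3)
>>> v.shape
()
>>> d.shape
(3, 3)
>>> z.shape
(37, 2, 3)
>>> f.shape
(3, 37, 7)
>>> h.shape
(37, 3)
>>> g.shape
(37, 37)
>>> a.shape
(37, 2, 3)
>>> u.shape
(3, 2, 37)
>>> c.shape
(3, 3)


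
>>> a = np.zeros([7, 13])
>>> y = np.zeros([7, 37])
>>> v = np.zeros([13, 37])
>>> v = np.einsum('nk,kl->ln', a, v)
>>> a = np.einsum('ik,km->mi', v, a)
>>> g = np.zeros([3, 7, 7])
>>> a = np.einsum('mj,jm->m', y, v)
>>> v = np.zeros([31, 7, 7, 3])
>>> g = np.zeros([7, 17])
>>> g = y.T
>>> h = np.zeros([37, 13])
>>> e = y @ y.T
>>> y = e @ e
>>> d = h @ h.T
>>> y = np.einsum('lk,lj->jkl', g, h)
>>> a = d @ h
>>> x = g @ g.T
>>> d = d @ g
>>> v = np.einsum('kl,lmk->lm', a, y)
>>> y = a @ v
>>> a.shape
(37, 13)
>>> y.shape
(37, 7)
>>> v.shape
(13, 7)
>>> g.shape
(37, 7)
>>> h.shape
(37, 13)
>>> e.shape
(7, 7)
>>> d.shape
(37, 7)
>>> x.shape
(37, 37)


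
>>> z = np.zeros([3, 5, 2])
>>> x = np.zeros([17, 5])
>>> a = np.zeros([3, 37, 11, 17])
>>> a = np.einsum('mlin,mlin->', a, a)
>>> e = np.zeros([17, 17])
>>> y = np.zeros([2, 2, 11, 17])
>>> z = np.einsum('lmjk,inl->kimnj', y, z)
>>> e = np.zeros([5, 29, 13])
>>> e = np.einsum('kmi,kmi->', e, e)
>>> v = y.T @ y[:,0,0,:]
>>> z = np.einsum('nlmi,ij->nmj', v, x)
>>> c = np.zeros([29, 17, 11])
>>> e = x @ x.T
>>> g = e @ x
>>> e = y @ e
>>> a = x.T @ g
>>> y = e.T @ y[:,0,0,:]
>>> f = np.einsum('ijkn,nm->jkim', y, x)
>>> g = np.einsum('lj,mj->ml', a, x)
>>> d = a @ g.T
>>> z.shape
(17, 2, 5)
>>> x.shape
(17, 5)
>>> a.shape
(5, 5)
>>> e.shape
(2, 2, 11, 17)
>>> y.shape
(17, 11, 2, 17)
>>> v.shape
(17, 11, 2, 17)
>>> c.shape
(29, 17, 11)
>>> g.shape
(17, 5)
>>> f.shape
(11, 2, 17, 5)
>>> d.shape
(5, 17)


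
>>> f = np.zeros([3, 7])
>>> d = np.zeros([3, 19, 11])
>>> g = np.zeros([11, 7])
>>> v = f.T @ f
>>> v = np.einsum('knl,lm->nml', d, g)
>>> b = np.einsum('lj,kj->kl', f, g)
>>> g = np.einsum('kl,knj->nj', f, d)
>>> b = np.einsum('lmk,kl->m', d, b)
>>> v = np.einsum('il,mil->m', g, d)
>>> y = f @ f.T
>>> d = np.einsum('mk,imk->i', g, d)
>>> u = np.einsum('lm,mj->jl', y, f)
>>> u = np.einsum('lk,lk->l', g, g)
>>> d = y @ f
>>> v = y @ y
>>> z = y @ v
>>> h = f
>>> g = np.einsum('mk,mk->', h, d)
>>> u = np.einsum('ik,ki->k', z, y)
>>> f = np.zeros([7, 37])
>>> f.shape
(7, 37)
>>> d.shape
(3, 7)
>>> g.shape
()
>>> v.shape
(3, 3)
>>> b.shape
(19,)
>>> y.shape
(3, 3)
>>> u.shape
(3,)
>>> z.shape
(3, 3)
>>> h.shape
(3, 7)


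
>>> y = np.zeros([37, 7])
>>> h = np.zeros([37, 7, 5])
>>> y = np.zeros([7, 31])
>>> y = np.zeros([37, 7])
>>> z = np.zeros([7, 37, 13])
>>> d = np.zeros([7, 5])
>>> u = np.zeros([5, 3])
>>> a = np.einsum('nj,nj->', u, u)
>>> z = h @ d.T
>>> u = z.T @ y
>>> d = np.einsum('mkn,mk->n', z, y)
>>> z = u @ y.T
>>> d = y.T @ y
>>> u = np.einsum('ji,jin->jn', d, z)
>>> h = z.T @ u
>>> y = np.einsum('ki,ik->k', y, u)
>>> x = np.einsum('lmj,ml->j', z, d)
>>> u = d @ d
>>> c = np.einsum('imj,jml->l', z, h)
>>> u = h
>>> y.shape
(37,)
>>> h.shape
(37, 7, 37)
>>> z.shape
(7, 7, 37)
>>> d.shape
(7, 7)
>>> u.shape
(37, 7, 37)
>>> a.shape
()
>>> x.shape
(37,)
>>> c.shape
(37,)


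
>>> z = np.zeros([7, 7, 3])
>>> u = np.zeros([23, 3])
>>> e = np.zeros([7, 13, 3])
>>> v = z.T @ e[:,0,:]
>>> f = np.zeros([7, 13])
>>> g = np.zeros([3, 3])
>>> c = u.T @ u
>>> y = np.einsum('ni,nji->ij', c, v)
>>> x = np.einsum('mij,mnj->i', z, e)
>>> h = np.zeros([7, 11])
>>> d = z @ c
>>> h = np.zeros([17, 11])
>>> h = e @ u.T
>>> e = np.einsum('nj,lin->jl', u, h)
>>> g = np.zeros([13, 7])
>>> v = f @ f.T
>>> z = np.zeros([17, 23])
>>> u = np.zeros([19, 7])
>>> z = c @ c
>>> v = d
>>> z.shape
(3, 3)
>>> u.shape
(19, 7)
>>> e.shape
(3, 7)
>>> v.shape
(7, 7, 3)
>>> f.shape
(7, 13)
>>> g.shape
(13, 7)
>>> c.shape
(3, 3)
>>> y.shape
(3, 7)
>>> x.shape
(7,)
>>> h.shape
(7, 13, 23)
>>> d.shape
(7, 7, 3)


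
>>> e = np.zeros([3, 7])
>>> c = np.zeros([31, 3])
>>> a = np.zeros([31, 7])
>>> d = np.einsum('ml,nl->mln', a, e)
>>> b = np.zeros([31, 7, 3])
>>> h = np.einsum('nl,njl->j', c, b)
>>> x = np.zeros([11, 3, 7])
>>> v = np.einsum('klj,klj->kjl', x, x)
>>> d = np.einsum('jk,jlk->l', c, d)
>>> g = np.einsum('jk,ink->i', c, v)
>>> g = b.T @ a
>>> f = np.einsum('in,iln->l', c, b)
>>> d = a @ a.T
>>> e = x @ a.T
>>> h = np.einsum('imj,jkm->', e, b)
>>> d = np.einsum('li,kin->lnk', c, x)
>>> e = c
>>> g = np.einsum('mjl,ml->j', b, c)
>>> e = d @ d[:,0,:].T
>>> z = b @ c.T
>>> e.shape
(31, 7, 31)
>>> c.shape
(31, 3)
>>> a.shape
(31, 7)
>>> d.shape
(31, 7, 11)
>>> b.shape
(31, 7, 3)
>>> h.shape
()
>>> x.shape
(11, 3, 7)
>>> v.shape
(11, 7, 3)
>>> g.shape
(7,)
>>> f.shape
(7,)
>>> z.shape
(31, 7, 31)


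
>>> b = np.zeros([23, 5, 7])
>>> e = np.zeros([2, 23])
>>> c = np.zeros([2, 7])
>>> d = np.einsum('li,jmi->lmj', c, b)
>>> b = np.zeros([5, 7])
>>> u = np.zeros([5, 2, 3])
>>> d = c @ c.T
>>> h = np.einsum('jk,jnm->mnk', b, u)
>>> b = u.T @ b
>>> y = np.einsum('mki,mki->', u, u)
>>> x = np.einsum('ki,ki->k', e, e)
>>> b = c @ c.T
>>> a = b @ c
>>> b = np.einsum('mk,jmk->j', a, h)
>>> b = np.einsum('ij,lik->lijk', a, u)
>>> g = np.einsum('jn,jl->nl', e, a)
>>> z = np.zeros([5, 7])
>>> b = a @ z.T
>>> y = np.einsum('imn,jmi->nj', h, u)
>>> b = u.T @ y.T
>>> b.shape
(3, 2, 7)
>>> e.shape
(2, 23)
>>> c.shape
(2, 7)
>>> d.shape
(2, 2)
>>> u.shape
(5, 2, 3)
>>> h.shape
(3, 2, 7)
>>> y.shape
(7, 5)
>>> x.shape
(2,)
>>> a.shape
(2, 7)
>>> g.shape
(23, 7)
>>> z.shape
(5, 7)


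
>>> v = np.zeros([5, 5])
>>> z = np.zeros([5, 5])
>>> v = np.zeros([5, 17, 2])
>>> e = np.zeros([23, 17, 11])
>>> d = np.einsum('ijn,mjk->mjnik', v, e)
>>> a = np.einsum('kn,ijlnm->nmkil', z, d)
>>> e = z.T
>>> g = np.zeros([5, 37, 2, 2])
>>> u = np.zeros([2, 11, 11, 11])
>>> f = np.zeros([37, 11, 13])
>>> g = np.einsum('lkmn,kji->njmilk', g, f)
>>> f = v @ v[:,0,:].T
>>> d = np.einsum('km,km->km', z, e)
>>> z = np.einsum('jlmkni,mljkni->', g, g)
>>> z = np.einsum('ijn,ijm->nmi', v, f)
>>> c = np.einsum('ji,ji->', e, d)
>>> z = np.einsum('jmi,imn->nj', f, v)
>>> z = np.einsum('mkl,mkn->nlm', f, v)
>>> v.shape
(5, 17, 2)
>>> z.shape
(2, 5, 5)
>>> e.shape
(5, 5)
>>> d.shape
(5, 5)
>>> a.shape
(5, 11, 5, 23, 2)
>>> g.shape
(2, 11, 2, 13, 5, 37)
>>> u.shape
(2, 11, 11, 11)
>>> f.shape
(5, 17, 5)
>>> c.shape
()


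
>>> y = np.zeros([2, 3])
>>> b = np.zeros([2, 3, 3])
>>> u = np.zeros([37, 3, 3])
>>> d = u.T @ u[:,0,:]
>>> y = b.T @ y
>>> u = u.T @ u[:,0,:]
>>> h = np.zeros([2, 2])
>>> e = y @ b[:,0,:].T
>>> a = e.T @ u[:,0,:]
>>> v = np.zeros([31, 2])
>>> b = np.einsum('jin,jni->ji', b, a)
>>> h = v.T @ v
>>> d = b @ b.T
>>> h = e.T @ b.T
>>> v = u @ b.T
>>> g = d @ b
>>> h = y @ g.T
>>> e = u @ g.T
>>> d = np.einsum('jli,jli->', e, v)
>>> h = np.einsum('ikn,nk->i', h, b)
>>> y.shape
(3, 3, 3)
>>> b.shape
(2, 3)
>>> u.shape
(3, 3, 3)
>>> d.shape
()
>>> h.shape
(3,)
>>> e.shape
(3, 3, 2)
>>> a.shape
(2, 3, 3)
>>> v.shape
(3, 3, 2)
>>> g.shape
(2, 3)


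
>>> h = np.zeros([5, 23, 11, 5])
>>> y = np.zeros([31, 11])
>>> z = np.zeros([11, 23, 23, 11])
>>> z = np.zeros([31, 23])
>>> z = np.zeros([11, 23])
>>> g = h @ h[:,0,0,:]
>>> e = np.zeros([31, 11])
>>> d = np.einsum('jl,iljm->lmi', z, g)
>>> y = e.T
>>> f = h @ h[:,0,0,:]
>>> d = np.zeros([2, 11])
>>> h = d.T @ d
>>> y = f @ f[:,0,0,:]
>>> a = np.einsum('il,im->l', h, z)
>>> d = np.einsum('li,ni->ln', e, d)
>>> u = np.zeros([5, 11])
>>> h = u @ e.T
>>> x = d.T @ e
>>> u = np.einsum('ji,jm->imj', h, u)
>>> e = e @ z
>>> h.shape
(5, 31)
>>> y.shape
(5, 23, 11, 5)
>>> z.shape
(11, 23)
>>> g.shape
(5, 23, 11, 5)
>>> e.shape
(31, 23)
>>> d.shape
(31, 2)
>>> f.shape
(5, 23, 11, 5)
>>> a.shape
(11,)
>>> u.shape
(31, 11, 5)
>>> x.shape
(2, 11)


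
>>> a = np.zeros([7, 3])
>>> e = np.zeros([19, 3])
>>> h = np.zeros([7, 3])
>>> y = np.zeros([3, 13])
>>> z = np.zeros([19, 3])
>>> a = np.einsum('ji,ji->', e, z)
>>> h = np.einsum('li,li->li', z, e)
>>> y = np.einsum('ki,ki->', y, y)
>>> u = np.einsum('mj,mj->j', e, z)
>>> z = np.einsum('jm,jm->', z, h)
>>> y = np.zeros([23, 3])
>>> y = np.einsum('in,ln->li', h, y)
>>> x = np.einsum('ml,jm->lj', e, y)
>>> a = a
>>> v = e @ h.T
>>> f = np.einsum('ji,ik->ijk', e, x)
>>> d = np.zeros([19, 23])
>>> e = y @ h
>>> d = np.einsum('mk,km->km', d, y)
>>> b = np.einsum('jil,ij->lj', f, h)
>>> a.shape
()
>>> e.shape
(23, 3)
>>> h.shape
(19, 3)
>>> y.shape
(23, 19)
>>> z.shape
()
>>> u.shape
(3,)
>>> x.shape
(3, 23)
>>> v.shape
(19, 19)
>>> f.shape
(3, 19, 23)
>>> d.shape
(23, 19)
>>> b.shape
(23, 3)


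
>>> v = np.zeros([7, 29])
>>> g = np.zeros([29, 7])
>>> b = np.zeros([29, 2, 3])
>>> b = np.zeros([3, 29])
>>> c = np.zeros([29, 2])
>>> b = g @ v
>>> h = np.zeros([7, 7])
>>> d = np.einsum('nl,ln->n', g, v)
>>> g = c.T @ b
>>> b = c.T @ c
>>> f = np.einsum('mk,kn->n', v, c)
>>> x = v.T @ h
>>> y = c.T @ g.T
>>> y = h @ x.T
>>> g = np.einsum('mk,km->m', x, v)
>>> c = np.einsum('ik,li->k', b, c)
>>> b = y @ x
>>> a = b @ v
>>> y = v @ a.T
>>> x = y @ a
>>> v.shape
(7, 29)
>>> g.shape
(29,)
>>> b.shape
(7, 7)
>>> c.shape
(2,)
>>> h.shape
(7, 7)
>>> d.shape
(29,)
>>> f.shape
(2,)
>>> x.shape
(7, 29)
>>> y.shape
(7, 7)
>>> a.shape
(7, 29)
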